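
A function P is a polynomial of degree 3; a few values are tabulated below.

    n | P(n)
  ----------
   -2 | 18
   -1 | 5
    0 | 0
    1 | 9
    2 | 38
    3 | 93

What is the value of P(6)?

Write P(n) = an³ + bn² + cn + d; the 6 given values yield a linear system in the 4 coefficients.
Solving, P(n) = n³ + 7n² + n.
Then P(6) = 474.

474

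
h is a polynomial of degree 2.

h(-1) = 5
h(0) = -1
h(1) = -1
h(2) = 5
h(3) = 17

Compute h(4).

35

First differences: -6, 0, 6, 12. Second differences: 6, 6, 6.
Level-2 differences are constant, so h has degree 2.
Extending the table by one column gives the next first difference 18, so h(4) = 17 + 18 = 35.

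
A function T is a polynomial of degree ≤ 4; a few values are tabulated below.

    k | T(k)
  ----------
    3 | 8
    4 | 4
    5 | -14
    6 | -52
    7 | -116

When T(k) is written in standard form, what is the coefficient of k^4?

0

First differences: -4, -18, -38, -64. Second differences: -14, -20, -26. Third differences: -6, -6.
Level-3 differences are constant, so T has degree 3.
Fitting a degree-3 polynomial gives T(k) = -k³ + 5k² - 2k - 4.
The coefficient of k^4 is 0.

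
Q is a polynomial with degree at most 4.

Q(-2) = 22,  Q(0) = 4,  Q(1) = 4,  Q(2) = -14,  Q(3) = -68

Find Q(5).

Write Q(n) = an^4 + bn³ + cn² + dn + e; the 5 given values yield a linear system in the 5 coefficients.
Solving, the leading coefficient vanishes, and Q(n) = -3n³ + 3n + 4.
Then Q(5) = -356.

-356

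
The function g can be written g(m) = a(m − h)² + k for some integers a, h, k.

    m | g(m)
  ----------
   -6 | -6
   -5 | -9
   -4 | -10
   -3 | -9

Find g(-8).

First differences -3, -1, 1; second difference 2 = 2a, so a = 1.
Expanding, the m-coefficient is −2ah = -2h; matching it to the data gives h = -4, and then k = -10.
So g(m) = 1(m + 4)² − 10.
g(-8) = 1·(-4)² − 10 = 6.

6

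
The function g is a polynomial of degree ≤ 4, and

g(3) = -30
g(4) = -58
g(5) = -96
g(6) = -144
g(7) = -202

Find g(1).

-4

First differences: -28, -38, -48, -58. Second differences: -10, -10, -10.
Level-2 differences are constant, so g has degree 2.
Fitting a degree-2 polynomial gives g(n) = -5n² + 7n - 6.
Then g(1) = -4.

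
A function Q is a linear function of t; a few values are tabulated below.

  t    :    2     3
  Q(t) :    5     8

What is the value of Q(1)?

2

Write Q(t) = at + b; the 2 given values yield a linear system in the 2 coefficients.
Solving, Q(t) = 3t - 1.
Then Q(1) = 2.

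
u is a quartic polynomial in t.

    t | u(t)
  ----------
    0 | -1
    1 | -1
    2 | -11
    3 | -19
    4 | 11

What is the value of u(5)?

139

Write u(t) = at^4 + bt³ + ct² + dt + e; the 5 given values yield a linear system in the 5 coefficients.
Solving, u(t) = t^4 - 4t³ + 3t - 1.
Then u(5) = 139.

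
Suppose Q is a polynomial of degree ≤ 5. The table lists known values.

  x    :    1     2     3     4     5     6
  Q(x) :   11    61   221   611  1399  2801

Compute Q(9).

13571

Write Q(x) = ax^5 + bx^4 + cx³ + dx² + ex + p; the 6 given values yield a linear system in the 6 coefficients.
Solving, the leading coefficient vanishes, and Q(x) = 2x^4 + 5x² + 5x - 1.
Then Q(9) = 13571.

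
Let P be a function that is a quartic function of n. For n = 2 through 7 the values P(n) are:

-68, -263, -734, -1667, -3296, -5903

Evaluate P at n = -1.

1

Write P(n) = an^4 + bn³ + cn² + dn + e; the 6 given values yield a linear system in the 5 coefficients.
Solving, P(n) = -2n^4 - 3n³ - n² - 3n - 2.
Then P(-1) = 1.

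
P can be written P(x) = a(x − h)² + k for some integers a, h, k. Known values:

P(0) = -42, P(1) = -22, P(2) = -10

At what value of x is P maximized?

3

First differences 20, 12; second difference -8 = 2a, so a = -4.
Expanding, the x-coefficient is −2ah = 8h; matching it to the data gives h = 3, and then k = -6.
So P(x) = -4(x − 3)² − 6.
Hence h = 3.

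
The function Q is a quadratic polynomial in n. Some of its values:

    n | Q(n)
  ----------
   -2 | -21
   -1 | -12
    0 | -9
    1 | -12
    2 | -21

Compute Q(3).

First differences: 9, 3, -3, -9. Second differences: -6, -6, -6.
Level-2 differences are constant, so Q has degree 2.
Fitting a degree-2 polynomial gives Q(n) = -3n² - 9.
Then Q(3) = -36.

-36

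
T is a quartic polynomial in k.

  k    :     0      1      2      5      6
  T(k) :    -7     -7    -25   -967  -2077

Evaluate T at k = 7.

Write T(k) = ak^4 + bk³ + ck² + dk + e; the 5 given values yield a linear system in the 5 coefficients.
Solving, T(k) = -2k^4 + 3k³ - 4k² + 3k - 7.
Then T(7) = -3955.

-3955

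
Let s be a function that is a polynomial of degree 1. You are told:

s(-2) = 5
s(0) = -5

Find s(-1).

Write s(x) = ax + b; the 2 given values yield a linear system in the 2 coefficients.
Solving, s(x) = -5x - 5.
Then s(-1) = 0.

0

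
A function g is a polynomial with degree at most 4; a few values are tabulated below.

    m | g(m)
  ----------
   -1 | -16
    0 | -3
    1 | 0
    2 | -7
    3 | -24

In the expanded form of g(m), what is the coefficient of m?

8

Write g(m) = am^4 + bm³ + cm² + dm + e; the 5 given values yield a linear system in the 5 coefficients.
Solving, the top 2 coefficients vanish, and g(m) = -5m² + 8m - 3.
The coefficient of m is 8.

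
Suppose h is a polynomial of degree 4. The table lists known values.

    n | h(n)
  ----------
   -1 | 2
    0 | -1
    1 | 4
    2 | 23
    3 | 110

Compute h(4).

Write h(n) = an^4 + bn³ + cn² + dn + e; the 5 given values yield a linear system in the 5 coefficients.
Solving, h(n) = 2n^4 - 3n³ + 2n² + 4n - 1.
Then h(4) = 367.

367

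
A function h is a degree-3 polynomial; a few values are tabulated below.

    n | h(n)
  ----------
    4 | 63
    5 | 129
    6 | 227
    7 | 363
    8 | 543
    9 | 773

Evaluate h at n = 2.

3

Write h(n) = an³ + bn² + cn + d; the 6 given values yield a linear system in the 4 coefficients.
Solving, h(n) = n³ + n² - 4n - 1.
Then h(2) = 3.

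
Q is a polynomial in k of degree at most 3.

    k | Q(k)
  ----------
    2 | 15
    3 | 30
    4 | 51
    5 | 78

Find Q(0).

3

First differences: 15, 21, 27. Second differences: 6, 6.
Level-2 differences are constant, so Q has degree 2.
Fitting a degree-2 polynomial gives Q(k) = 3k² + 3.
Then Q(0) = 3.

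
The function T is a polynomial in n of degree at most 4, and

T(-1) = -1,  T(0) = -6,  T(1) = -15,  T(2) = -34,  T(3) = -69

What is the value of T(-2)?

First differences: -5, -9, -19, -35. Second differences: -4, -10, -16. Third differences: -6, -6.
Level-3 differences are constant, so T has degree 3.
Fitting a degree-3 polynomial gives T(n) = -n³ - 2n² - 6n - 6.
Then T(-2) = 6.

6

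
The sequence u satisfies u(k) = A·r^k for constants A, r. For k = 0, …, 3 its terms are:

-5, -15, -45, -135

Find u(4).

Consecutive ratio: -15/(-5) = 3, and -45/(-15) = 3, so r = 3.
Then A·3^0 = -5 gives A = -5, and u(k) = -5·3^k.
u(4) = -5·3^4 = -405.

-405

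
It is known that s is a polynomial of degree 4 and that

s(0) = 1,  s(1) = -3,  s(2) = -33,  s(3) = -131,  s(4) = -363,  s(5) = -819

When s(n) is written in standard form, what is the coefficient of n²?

-3

First differences: -4, -30, -98, -232, -456. Second differences: -26, -68, -134, -224. Third differences: -42, -66, -90. Fourth differences: -24, -24.
Level-4 differences are constant, so s has degree 4.
Fitting a degree-4 polynomial gives s(n) = -n^4 - n³ - 3n² + n + 1.
The coefficient of n² is -3.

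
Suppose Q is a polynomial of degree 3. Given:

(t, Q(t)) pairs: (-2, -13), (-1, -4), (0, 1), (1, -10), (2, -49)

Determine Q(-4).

5

Write Q(t) = at³ + bt² + ct + d; the 5 given values yield a linear system in the 4 coefficients.
Solving, Q(t) = -2t³ - 8t² - t + 1.
Then Q(-4) = 5.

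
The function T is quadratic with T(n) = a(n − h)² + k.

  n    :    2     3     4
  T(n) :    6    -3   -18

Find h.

1

First differences -9, -15; second difference -6 = 2a, so a = -3.
Expanding, the n-coefficient is −2ah = 6h; matching it to the data gives h = 1, and then k = 9.
So T(n) = -3(n − 1)² + 9.
Hence h = 1.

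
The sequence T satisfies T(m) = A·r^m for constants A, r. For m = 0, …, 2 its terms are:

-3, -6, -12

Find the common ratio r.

2

Consecutive ratio: -6/(-3) = 2, and -12/(-6) = 2, so r = 2.
Then A·2^0 = -3 gives A = -3, and T(m) = -3·2^m.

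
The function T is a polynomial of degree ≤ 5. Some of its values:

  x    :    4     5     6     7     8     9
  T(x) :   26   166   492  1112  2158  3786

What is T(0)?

6

First differences: 140, 326, 620, 1046, 1628. Second differences: 186, 294, 426, 582. Third differences: 108, 132, 156. Fourth differences: 24, 24.
Level-4 differences are constant, so T has degree 4.
Fitting a degree-4 polynomial gives T(x) = x^4 - 4x³ + 2x² - 3x + 6.
The constant term is T(0) = 6.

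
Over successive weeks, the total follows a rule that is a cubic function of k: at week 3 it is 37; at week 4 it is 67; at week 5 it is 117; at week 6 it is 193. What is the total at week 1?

13

Write the value at k as g(k).
Write g(k) = ak³ + bk² + ck + d; the 4 given values yield a linear system in the 4 coefficients.
Solving, g(k) = k³ - 2k² + 7k + 7.
Then g(1) = 13.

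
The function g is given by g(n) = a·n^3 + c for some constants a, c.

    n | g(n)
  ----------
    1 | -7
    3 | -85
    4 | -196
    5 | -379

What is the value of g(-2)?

From g(1) = -7 and g(3) = -85: 1a + c = -7 and 27a + c = -85.
Subtracting: 26a = -78, so a = -3; then c = -7 − (-3)·1 = -4.
So g(n) = -3n³ − 4, and g(-2) = 20.

20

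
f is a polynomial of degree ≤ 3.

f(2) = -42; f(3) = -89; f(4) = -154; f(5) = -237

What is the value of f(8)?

-594

Write f(m) = am³ + bm² + cm + d; the 4 given values yield a linear system in the 4 coefficients.
Solving, the leading coefficient vanishes, and f(m) = -9m² - 2m - 2.
Then f(8) = -594.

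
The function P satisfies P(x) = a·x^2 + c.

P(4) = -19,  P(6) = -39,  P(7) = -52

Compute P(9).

-84

From P(4) = -19 and P(6) = -39: 16a + c = -19 and 36a + c = -39.
Subtracting: 20a = -20, so a = -1; then c = -19 − (-1)·16 = -3.
So P(x) = -1x² − 3, and P(9) = -84.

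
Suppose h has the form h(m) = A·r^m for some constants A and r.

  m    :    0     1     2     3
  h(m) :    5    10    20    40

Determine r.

2

Consecutive ratio: 10/5 = 2, and 20/10 = 2, so r = 2.
Then A·2^0 = 5 gives A = 5, and h(m) = 5·2^m.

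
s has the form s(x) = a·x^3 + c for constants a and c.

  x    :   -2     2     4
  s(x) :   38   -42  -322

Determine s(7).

-1717

From s(-2) = 38 and s(2) = -42: -8a + c = 38 and 8a + c = -42.
Subtracting: 16a = -80, so a = -5; then c = 38 − (-5)·(-8) = -2.
So s(x) = -5x³ − 2, and s(7) = -1717.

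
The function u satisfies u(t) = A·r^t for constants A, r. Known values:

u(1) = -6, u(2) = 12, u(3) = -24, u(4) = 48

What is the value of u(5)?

-96

Consecutive ratio: 12/(-6) = -2, and -24/12 = -2, so r = -2.
Then A·(-2)^1 = -6 gives A = 3, and u(t) = 3·(-2)^t.
u(5) = 3·(-2)^5 = -96.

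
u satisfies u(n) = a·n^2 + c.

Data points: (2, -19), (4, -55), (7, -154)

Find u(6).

-115

From u(2) = -19 and u(4) = -55: 4a + c = -19 and 16a + c = -55.
Subtracting: 12a = -36, so a = -3; then c = -19 − (-3)·4 = -7.
So u(n) = -3n² − 7, and u(6) = -115.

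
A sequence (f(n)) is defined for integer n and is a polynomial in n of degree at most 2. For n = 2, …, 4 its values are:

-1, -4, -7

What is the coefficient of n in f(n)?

-3

Write f(n) = an² + bn + c; the 3 given values yield a linear system in the 3 coefficients.
Solving, the leading coefficient vanishes, and f(n) = -3n + 5.
The coefficient of n is -3.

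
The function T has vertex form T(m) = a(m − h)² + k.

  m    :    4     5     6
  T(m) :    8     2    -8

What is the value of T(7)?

-22

First differences -6, -10; second difference -4 = 2a, so a = -2.
Expanding, the m-coefficient is −2ah = 4h; matching it to the data gives h = 3, and then k = 10.
So T(m) = -2(m − 3)² + 10.
T(7) = -2·4² + 10 = -22.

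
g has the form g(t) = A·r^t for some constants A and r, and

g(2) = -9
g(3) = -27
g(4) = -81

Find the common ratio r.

Consecutive ratio: -27/(-9) = 3, and -81/(-27) = 3, so r = 3.
Then A·3^2 = -9 gives A = -1, and g(t) = -1·3^t.

3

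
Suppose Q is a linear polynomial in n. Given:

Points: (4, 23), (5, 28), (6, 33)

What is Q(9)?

48

Write Q(n) = an + b; the 3 given values yield a linear system in the 2 coefficients.
Solving, Q(n) = 5n + 3.
Then Q(9) = 48.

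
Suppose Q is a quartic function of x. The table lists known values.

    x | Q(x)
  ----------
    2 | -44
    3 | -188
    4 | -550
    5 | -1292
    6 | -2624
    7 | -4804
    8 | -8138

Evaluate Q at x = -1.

Write Q(x) = ax^4 + bx³ + cx² + dx + e; the 7 given values yield a linear system in the 5 coefficients.
Solving, Q(x) = -2x^4 + x³ - 8x² + 7x - 2.
Then Q(-1) = -20.

-20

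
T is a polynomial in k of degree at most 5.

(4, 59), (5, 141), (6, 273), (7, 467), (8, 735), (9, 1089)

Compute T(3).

First differences: 82, 132, 194, 268, 354. Second differences: 50, 62, 74, 86. Third differences: 12, 12, 12.
Level-3 differences are constant, so T has degree 3.
Fitting a degree-3 polynomial gives T(k) = 2k³ - 5k² + 5k - 9.
Then T(3) = 15.

15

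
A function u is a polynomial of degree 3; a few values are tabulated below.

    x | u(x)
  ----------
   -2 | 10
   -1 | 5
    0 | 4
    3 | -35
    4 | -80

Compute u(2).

-10

Write u(x) = ax³ + bx² + cx + d; the 5 given values yield a linear system in the 4 coefficients.
Solving, u(x) = -x³ - x² - x + 4.
Then u(2) = -10.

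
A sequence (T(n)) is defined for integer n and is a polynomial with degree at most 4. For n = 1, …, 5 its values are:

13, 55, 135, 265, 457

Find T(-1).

-5

First differences: 42, 80, 130, 192. Second differences: 38, 50, 62. Third differences: 12, 12.
Level-3 differences are constant, so T has degree 3.
Fitting a degree-3 polynomial gives T(n) = 2n³ + 7n² + 7n - 3.
Then T(-1) = -5.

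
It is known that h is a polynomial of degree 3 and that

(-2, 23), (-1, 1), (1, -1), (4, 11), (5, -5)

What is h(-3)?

Write h(n) = an³ + bn² + cn + d; the 5 given values yield a linear system in the 4 coefficients.
Solving, h(n) = -n³ + 5n² - 5.
Then h(-3) = 67.

67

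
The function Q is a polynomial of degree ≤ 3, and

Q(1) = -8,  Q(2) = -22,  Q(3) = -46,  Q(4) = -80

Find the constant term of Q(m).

-4

Write Q(m) = am³ + bm² + cm + d; the 4 given values yield a linear system in the 4 coefficients.
Solving, the leading coefficient vanishes, and Q(m) = -5m² + m - 4.
The constant term is Q(0) = -4.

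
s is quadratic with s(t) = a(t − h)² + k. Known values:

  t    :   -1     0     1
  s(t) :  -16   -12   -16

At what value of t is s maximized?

First differences 4, -4; second difference -8 = 2a, so a = -4.
Expanding, the t-coefficient is −2ah = 8h; matching it to the data gives h = 0, and then k = -12.
So s(t) = -4(t + 0)² − 12.
Hence h = 0.

0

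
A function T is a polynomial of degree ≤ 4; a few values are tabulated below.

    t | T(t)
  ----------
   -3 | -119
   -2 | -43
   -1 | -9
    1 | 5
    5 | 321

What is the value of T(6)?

565

Write T(t) = at^4 + bt³ + ct² + dt + e; the 5 given values yield a linear system in the 5 coefficients.
Solving, the leading coefficient vanishes, and T(t) = 3t³ - 3t² + 4t + 1.
Then T(6) = 565.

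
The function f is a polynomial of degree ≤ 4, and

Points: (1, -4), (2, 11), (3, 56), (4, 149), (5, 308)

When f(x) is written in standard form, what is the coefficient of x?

Write f(x) = ax^4 + bx³ + cx² + dx + e; the 5 given values yield a linear system in the 5 coefficients.
Solving, the leading coefficient vanishes, and f(x) = 3x³ - 3x² + 3x - 7.
The coefficient of x is 3.

3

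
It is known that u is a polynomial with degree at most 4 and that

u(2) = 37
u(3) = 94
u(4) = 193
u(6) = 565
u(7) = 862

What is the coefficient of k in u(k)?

Write u(k) = ak^4 + bk³ + ck² + dk + e; the 5 given values yield a linear system in the 5 coefficients.
Solving, the leading coefficient vanishes, and u(k) = 2k³ + 3k² + 4k + 1.
The coefficient of k is 4.

4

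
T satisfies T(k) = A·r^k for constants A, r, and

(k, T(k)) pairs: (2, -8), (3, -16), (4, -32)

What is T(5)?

-64

Consecutive ratio: -16/(-8) = 2, and -32/(-16) = 2, so r = 2.
Then A·2^2 = -8 gives A = -2, and T(k) = -2·2^k.
T(5) = -2·2^5 = -64.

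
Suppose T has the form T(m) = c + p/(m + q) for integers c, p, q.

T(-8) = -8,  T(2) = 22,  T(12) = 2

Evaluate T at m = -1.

(T(m) − c)(m + q) = p for each data point; the three points give a linear system in c and q, then p follows.
Solving: c = -2, q = 0, p = 48, so T(m) = -2 + 48/(m + 0).
Then T(-1) = -2 + 48/(-1) = -50.

-50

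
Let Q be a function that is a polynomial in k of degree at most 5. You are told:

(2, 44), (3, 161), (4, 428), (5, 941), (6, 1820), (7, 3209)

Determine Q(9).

8213

First differences: 117, 267, 513, 879, 1389. Second differences: 150, 246, 366, 510. Third differences: 96, 120, 144. Fourth differences: 24, 24.
Level-4 differences are constant, so Q has degree 4.
Fitting a degree-4 polynomial gives Q(k) = k^4 + 2k³ + 2k² + 4k - 4.
Then Q(9) = 8213.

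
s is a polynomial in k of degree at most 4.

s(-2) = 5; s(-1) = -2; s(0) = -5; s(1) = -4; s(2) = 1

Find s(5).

First differences: -7, -3, 1, 5. Second differences: 4, 4, 4.
Level-2 differences are constant, so s has degree 2.
Fitting a degree-2 polynomial gives s(k) = 2k² - k - 5.
Then s(5) = 40.

40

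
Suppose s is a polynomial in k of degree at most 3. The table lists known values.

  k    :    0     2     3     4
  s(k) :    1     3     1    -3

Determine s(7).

Write s(k) = ak³ + bk² + ck + d; the 4 given values yield a linear system in the 4 coefficients.
Solving, the leading coefficient vanishes, and s(k) = -k² + 3k + 1.
Then s(7) = -27.

-27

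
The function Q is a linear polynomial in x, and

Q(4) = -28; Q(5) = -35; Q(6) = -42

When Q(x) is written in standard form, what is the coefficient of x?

First differences: -7, -7.
Level-1 differences are constant, so Q has degree 1.
Fitting a degree-1 polynomial gives Q(x) = -7x.
The coefficient of x is -7.

-7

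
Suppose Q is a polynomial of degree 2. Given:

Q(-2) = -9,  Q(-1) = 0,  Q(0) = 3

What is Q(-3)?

-24

Write Q(k) = ak² + bk + c; the 3 given values yield a linear system in the 3 coefficients.
Solving, Q(k) = -3k² + 3.
Then Q(-3) = -24.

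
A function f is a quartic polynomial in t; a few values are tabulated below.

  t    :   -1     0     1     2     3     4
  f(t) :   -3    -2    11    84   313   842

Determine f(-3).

Write f(t) = at^4 + bt³ + ct² + dt + e; the 6 given values yield a linear system in the 5 coefficients.
Solving, f(t) = 2t^4 + 4t³ + 4t² + 3t - 2.
Then f(-3) = 79.

79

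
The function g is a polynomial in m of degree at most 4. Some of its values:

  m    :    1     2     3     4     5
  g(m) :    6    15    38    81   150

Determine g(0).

5

First differences: 9, 23, 43, 69. Second differences: 14, 20, 26. Third differences: 6, 6.
Level-3 differences are constant, so g has degree 3.
Fitting a degree-3 polynomial gives g(m) = m³ + m² - m + 5.
Then g(0) = 5.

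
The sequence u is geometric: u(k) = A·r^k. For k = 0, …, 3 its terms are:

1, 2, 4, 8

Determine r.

Consecutive ratio: 2/1 = 2, and 4/2 = 2, so r = 2.
Then A·2^0 = 1 gives A = 1, and u(k) = 1·2^k.

2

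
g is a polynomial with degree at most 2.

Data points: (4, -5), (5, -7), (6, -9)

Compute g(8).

-13

First differences: -2, -2.
Level-1 differences are constant, so g has degree 1.
Fitting a degree-1 polynomial gives g(m) = -2m + 3.
Then g(8) = -13.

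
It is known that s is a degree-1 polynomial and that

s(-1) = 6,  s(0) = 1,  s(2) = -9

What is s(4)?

Write s(x) = ax + b; the 3 given values yield a linear system in the 2 coefficients.
Solving, s(x) = -5x + 1.
Then s(4) = -19.

-19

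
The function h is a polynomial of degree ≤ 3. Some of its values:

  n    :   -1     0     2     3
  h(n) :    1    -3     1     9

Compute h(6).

Write h(n) = an³ + bn² + cn + d; the 4 given values yield a linear system in the 4 coefficients.
Solving, the leading coefficient vanishes, and h(n) = 2n² - 2n - 3.
Then h(6) = 57.

57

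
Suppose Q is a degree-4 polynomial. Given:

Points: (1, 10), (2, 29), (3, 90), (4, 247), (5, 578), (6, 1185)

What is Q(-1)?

2

First differences: 19, 61, 157, 331, 607. Second differences: 42, 96, 174, 276. Third differences: 54, 78, 102. Fourth differences: 24, 24.
Level-4 differences are constant, so Q has degree 4.
Fitting a degree-4 polynomial gives Q(k) = k^4 - k³ + 2k² + 5k + 3.
Then Q(-1) = 2.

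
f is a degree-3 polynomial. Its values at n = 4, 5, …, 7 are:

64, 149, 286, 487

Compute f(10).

Write f(n) = an³ + bn² + cn + d; the 4 given values yield a linear system in the 4 coefficients.
Solving, f(n) = 2n³ - 4n² - n + 4.
Then f(10) = 1594.

1594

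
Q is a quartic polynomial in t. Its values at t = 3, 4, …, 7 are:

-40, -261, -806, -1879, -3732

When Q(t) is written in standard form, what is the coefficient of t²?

Write Q(t) = at^4 + bt³ + ct² + dt + e; the 5 given values yield a linear system in the 5 coefficients.
Solving, Q(t) = -2t^4 + 2t³ + 8t² - t - 1.
The coefficient of t² is 8.

8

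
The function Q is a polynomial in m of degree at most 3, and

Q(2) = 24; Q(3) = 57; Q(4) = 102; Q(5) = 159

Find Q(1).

3

First differences: 33, 45, 57. Second differences: 12, 12.
Level-2 differences are constant, so Q has degree 2.
Fitting a degree-2 polynomial gives Q(m) = 6m² + 3m - 6.
Then Q(1) = 3.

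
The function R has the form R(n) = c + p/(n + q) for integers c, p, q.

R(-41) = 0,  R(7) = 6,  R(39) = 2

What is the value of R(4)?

(R(n) − c)(n + q) = p for each data point; the three points give a linear system in c and q, then p follows.
Solving: c = 1, q = 1, p = 40, so R(n) = 1 + 40/(n + 1).
Then R(4) = 1 + 40/5 = 9.

9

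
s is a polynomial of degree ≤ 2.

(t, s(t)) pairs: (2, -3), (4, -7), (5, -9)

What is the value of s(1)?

-1

Write s(t) = at² + bt + c; the 3 given values yield a linear system in the 3 coefficients.
Solving, the leading coefficient vanishes, and s(t) = -2t + 1.
Then s(1) = -1.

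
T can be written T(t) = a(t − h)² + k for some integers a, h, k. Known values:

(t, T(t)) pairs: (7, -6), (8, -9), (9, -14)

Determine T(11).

First differences -3, -5; second difference -2 = 2a, so a = -1.
Expanding, the t-coefficient is −2ah = 2h; matching it to the data gives h = 6, and then k = -5.
So T(t) = -1(t − 6)² − 5.
T(11) = -1·5² − 5 = -30.

-30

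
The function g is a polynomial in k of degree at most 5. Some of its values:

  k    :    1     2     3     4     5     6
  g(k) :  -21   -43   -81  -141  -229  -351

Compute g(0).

Write g(k) = ak^5 + bk^4 + ck³ + dk² + ek + p; the 6 given values yield a linear system in the 6 coefficients.
Solving, the top 2 coefficients vanish, and g(k) = -k³ - 2k² - 9k - 9.
Then g(0) = -9.

-9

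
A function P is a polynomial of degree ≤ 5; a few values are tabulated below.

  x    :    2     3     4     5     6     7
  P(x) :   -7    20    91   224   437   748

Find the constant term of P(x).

-1

Write P(x) = ax^5 + bx^4 + cx³ + dx² + ex + p; the 6 given values yield a linear system in the 6 coefficients.
Solving, the top 2 coefficients vanish, and P(x) = 3x³ - 5x² - 5x - 1.
The constant term is P(0) = -1.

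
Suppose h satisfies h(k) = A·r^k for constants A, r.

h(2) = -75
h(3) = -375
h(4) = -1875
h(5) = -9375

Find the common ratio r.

5

Consecutive ratio: -375/(-75) = 5, and -1875/(-375) = 5, so r = 5.
Then A·5^2 = -75 gives A = -3, and h(k) = -3·5^k.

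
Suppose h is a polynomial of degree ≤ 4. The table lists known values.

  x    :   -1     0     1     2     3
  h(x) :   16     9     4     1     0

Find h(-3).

36

First differences: -7, -5, -3, -1. Second differences: 2, 2, 2.
Level-2 differences are constant, so h has degree 2.
Fitting a degree-2 polynomial gives h(x) = x² - 6x + 9.
Then h(-3) = 36.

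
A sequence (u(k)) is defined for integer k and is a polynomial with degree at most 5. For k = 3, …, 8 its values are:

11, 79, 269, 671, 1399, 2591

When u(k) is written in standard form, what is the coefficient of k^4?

First differences: 68, 190, 402, 728, 1192. Second differences: 122, 212, 326, 464. Third differences: 90, 114, 138. Fourth differences: 24, 24.
Level-4 differences are constant, so u has degree 4.
Fitting a degree-4 polynomial gives u(k) = k^4 - 3k³ + 4k - 1.
The coefficient of k^4 is 1.

1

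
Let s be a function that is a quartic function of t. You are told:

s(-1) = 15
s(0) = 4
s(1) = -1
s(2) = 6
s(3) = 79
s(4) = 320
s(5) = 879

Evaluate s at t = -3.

271

First differences: -11, -5, 7, 73, 241, 559. Second differences: 6, 12, 66, 168, 318. Third differences: 6, 54, 102, 150. Fourth differences: 48, 48, 48.
Level-4 differences are constant, so s has degree 4.
Fitting a degree-4 polynomial gives s(t) = 2t^4 - 3t³ + t² - 5t + 4.
Then s(-3) = 271.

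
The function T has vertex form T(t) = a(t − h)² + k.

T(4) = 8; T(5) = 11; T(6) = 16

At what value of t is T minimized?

First differences 3, 5; second difference 2 = 2a, so a = 1.
Expanding, the t-coefficient is −2ah = -2h; matching it to the data gives h = 3, and then k = 7.
So T(t) = 1(t − 3)² + 7.
Hence h = 3.

3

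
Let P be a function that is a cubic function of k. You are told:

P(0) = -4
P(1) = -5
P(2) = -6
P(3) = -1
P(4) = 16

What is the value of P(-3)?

-61

First differences: -1, -1, 5, 17. Second differences: 0, 6, 12. Third differences: 6, 6.
Level-3 differences are constant, so P has degree 3.
Fitting a degree-3 polynomial gives P(k) = k³ - 3k² + k - 4.
Then P(-3) = -61.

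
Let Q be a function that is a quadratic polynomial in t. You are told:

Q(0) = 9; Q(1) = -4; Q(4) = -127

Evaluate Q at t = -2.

Write Q(t) = at² + bt + c; the 3 given values yield a linear system in the 3 coefficients.
Solving, Q(t) = -7t² - 6t + 9.
Then Q(-2) = -7.

-7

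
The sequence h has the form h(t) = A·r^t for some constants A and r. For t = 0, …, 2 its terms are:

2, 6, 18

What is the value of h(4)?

Consecutive ratio: 6/2 = 3, and 18/6 = 3, so r = 3.
Then A·3^0 = 2 gives A = 2, and h(t) = 2·3^t.
h(4) = 2·3^4 = 162.

162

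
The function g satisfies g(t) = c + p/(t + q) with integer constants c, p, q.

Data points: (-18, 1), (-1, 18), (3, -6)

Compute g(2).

-9

(g(t) − c)(t + q) = p for each data point; the three points give a linear system in c and q, then p follows.
Solving: c = 0, q = 0, p = -18, so g(t) = -18/(t + 0).
Then g(2) = 0 − 18/2 = -9.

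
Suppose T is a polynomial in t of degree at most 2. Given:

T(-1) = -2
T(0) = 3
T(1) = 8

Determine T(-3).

-12

First differences: 5, 5.
Level-1 differences are constant, so T has degree 1.
Fitting a degree-1 polynomial gives T(t) = 5t + 3.
Then T(-3) = -12.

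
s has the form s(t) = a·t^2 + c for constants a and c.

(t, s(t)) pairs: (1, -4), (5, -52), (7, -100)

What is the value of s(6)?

-74

From s(1) = -4 and s(5) = -52: 1a + c = -4 and 25a + c = -52.
Subtracting: 24a = -48, so a = -2; then c = -4 − (-2)·1 = -2.
So s(t) = -2t² − 2, and s(6) = -74.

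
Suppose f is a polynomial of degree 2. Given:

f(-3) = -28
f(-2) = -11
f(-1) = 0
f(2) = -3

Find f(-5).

Write f(x) = ax² + bx + c; the 4 given values yield a linear system in the 3 coefficients.
Solving, f(x) = -3x² + 2x + 5.
Then f(-5) = -80.

-80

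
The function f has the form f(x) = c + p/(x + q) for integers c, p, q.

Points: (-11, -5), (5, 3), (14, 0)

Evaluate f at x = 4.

(f(x) − c)(x + q) = p for each data point; the three points give a linear system in c and q, then p follows.
Solving: c = -2, q = 1, p = 30, so f(x) = -2 + 30/(x + 1).
Then f(4) = -2 + 30/5 = 4.

4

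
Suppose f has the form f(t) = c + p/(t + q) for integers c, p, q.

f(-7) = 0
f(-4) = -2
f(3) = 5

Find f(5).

(f(t) − c)(t + q) = p for each data point; the three points give a linear system in c and q, then p follows.
Solving: c = 2, q = 1, p = 12, so f(t) = 2 + 12/(t + 1).
Then f(5) = 2 + 12/6 = 4.

4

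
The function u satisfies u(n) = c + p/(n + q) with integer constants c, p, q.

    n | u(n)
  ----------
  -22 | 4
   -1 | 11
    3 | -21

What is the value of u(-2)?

9

(u(n) − c)(n + q) = p for each data point; the three points give a linear system in c and q, then p follows.
Solving: c = 3, q = -2, p = -24, so u(n) = 3 − 24/(n − 2).
Then u(-2) = 3 − 24/(-4) = 9.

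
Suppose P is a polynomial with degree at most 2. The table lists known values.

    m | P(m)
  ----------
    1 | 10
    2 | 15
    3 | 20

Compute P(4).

25

First differences: 5, 5.
Level-1 differences are constant, so P has degree 1.
Fitting a degree-1 polynomial gives P(m) = 5m + 5.
Then P(4) = 25.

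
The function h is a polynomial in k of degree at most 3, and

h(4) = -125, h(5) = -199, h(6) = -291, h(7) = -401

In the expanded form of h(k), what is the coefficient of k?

7

First differences: -74, -92, -110. Second differences: -18, -18.
Level-2 differences are constant, so h has degree 2.
Fitting a degree-2 polynomial gives h(k) = -9k² + 7k - 9.
The coefficient of k is 7.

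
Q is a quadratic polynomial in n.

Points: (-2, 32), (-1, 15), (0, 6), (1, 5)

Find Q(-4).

90

First differences: -17, -9, -1. Second differences: 8, 8.
Level-2 differences are constant, so Q has degree 2.
Fitting a degree-2 polynomial gives Q(n) = 4n² - 5n + 6.
Then Q(-4) = 90.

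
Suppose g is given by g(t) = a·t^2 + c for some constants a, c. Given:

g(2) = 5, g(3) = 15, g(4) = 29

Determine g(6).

69

From g(2) = 5 and g(3) = 15: 4a + c = 5 and 9a + c = 15.
Subtracting: 5a = 10, so a = 2; then c = 5 − 2·4 = -3.
So g(t) = 2t² − 3, and g(6) = 69.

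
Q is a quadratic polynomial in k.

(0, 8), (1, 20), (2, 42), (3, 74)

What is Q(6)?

First differences: 12, 22, 32. Second differences: 10, 10.
Level-2 differences are constant, so Q has degree 2.
Fitting a degree-2 polynomial gives Q(k) = 5k² + 7k + 8.
Then Q(6) = 230.

230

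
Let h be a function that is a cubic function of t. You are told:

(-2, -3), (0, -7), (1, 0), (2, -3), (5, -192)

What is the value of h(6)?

-355

Write h(t) = at³ + bt² + ct + d; the 5 given values yield a linear system in the 4 coefficients.
Solving, h(t) = -2t³ + t² + 8t - 7.
Then h(6) = -355.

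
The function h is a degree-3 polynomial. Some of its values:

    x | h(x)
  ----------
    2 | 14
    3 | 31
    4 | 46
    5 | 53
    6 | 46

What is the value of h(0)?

-2

First differences: 17, 15, 7, -7. Second differences: -2, -8, -14. Third differences: -6, -6.
Level-3 differences are constant, so h has degree 3.
Fitting a degree-3 polynomial gives h(x) = -x³ + 8x² - 4x - 2.
Then h(0) = -2.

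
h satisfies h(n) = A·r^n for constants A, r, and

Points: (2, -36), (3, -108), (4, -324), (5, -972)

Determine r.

Consecutive ratio: -108/(-36) = 3, and -324/(-108) = 3, so r = 3.
Then A·3^2 = -36 gives A = -4, and h(n) = -4·3^n.

3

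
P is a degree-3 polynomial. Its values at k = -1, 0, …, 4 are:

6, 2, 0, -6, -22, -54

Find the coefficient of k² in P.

First differences: -4, -2, -6, -16, -32. Second differences: 2, -4, -10, -16. Third differences: -6, -6, -6.
Level-3 differences are constant, so P has degree 3.
Fitting a degree-3 polynomial gives P(k) = -k³ + k² - 2k + 2.
The coefficient of k² is 1.

1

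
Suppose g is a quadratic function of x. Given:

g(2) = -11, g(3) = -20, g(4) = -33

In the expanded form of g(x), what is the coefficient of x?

1

Write g(x) = ax² + bx + c; the 3 given values yield a linear system in the 3 coefficients.
Solving, g(x) = -2x² + x - 5.
The coefficient of x is 1.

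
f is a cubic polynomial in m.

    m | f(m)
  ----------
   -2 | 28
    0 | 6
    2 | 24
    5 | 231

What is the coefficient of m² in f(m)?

Write f(m) = am³ + bm² + cm + d; the 4 given values yield a linear system in the 4 coefficients.
Solving, f(m) = m³ + 5m² - 5m + 6.
The coefficient of m² is 5.

5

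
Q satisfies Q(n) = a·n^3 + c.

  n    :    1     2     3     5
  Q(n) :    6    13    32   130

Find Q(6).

From Q(1) = 6 and Q(2) = 13: 1a + c = 6 and 8a + c = 13.
Subtracting: 7a = 7, so a = 1; then c = 6 − 1·1 = 5.
So Q(n) = 1n³ + 5, and Q(6) = 221.

221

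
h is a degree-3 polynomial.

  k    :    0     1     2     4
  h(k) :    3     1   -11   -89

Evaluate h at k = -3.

9

Write h(k) = ak³ + bk² + ck + d; the 4 given values yield a linear system in the 4 coefficients.
Solving, h(k) = -k³ - 2k² + k + 3.
Then h(-3) = 9.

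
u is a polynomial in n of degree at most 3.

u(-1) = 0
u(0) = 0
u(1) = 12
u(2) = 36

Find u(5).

180

First differences: 0, 12, 24. Second differences: 12, 12.
Level-2 differences are constant, so u has degree 2.
Fitting a degree-2 polynomial gives u(n) = 6n² + 6n.
Then u(5) = 180.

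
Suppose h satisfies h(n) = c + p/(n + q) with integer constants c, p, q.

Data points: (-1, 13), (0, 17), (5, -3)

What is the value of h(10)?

(h(n) − c)(n + q) = p for each data point; the three points give a linear system in c and q, then p follows.
Solving: c = 5, q = -2, p = -24, so h(n) = 5 − 24/(n − 2).
Then h(10) = 5 − 24/8 = 2.

2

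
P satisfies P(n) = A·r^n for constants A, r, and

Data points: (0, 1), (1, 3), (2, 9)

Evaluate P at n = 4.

81

Consecutive ratio: 3/1 = 3, and 9/3 = 3, so r = 3.
Then A·3^0 = 1 gives A = 1, and P(n) = 1·3^n.
P(4) = 1·3^4 = 81.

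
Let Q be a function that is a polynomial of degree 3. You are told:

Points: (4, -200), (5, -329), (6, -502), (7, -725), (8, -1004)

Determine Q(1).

First differences: -129, -173, -223, -279. Second differences: -44, -50, -56. Third differences: -6, -6.
Level-3 differences are constant, so Q has degree 3.
Fitting a degree-3 polynomial gives Q(k) = -k³ - 7k² - 5k - 4.
Then Q(1) = -17.

-17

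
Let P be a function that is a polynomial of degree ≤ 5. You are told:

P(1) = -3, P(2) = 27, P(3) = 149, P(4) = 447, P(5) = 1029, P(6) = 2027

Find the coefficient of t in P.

Write P(t) = at^5 + bt^4 + ct³ + dt² + et + p; the 6 given values yield a linear system in the 6 coefficients.
Solving, the leading coefficient vanishes, and P(t) = t^4 + 4t³ - 3t² - 4t - 1.
The coefficient of t is -4.

-4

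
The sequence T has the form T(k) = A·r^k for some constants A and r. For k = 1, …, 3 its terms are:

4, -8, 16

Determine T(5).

64

Consecutive ratio: -8/4 = -2, and 16/(-8) = -2, so r = -2.
Then A·(-2)^1 = 4 gives A = -2, and T(k) = -2·(-2)^k.
T(5) = -2·(-2)^5 = 64.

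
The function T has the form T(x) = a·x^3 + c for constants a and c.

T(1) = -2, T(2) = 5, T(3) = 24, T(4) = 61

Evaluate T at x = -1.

-4

From T(1) = -2 and T(2) = 5: 1a + c = -2 and 8a + c = 5.
Subtracting: 7a = 7, so a = 1; then c = -2 − 1·1 = -3.
So T(x) = 1x³ − 3, and T(-1) = -4.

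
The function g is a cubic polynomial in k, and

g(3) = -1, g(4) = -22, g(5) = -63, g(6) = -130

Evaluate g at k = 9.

Write g(k) = ak³ + bk² + ck + d; the 4 given values yield a linear system in the 4 coefficients.
Solving, g(k) = -k³ + 2k² + 2k + 2.
Then g(9) = -547.

-547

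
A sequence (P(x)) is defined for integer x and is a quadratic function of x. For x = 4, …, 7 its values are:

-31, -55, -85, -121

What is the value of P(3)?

First differences: -24, -30, -36. Second differences: -6, -6.
Level-2 differences are constant, so P has degree 2.
Fitting a degree-2 polynomial gives P(x) = -3x² + 3x + 5.
Then P(3) = -13.

-13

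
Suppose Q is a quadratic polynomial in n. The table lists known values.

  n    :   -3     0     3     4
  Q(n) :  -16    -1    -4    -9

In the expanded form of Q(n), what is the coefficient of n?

2

Write Q(n) = an² + bn + c; the 4 given values yield a linear system in the 3 coefficients.
Solving, Q(n) = -n² + 2n - 1.
The coefficient of n is 2.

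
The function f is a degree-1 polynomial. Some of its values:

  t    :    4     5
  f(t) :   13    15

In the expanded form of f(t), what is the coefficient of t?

2

Write f(t) = at + b; the 2 given values yield a linear system in the 2 coefficients.
Solving, f(t) = 2t + 5.
The coefficient of t is 2.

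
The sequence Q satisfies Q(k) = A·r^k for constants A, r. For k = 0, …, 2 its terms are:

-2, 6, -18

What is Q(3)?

54

Consecutive ratio: 6/(-2) = -3, and -18/6 = -3, so r = -3.
Then A·(-3)^0 = -2 gives A = -2, and Q(k) = -2·(-3)^k.
Q(3) = -2·(-3)^3 = 54.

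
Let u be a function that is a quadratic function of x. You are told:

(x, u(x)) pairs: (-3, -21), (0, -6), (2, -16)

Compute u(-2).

-12

Write u(x) = ax² + bx + c; the 3 given values yield a linear system in the 3 coefficients.
Solving, u(x) = -2x² - x - 6.
Then u(-2) = -12.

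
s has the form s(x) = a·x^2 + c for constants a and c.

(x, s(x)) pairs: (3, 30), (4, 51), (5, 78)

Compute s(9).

From s(3) = 30 and s(4) = 51: 9a + c = 30 and 16a + c = 51.
Subtracting: 7a = 21, so a = 3; then c = 30 − 3·9 = 3.
So s(x) = 3x² + 3, and s(9) = 246.

246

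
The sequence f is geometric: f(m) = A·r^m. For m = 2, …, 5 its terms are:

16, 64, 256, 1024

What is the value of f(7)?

Consecutive ratio: 64/16 = 4, and 256/64 = 4, so r = 4.
Then A·4^2 = 16 gives A = 1, and f(m) = 1·4^m.
f(7) = 1·4^7 = 16384.

16384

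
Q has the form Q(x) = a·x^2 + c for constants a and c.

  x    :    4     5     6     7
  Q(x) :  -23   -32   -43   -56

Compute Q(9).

From Q(4) = -23 and Q(5) = -32: 16a + c = -23 and 25a + c = -32.
Subtracting: 9a = -9, so a = -1; then c = -23 − (-1)·16 = -7.
So Q(x) = -1x² − 7, and Q(9) = -88.

-88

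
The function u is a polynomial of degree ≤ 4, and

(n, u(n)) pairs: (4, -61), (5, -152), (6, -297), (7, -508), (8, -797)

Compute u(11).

First differences: -91, -145, -211, -289. Second differences: -54, -66, -78. Third differences: -12, -12.
Level-3 differences are constant, so u has degree 3.
Fitting a degree-3 polynomial gives u(n) = -2n³ + 3n² + 4n + 3.
Then u(11) = -2252.

-2252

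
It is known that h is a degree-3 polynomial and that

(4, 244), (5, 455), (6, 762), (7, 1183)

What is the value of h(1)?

7

Write h(x) = ax³ + bx² + cx + d; the 4 given values yield a linear system in the 4 coefficients.
Solving, h(x) = 3x³ + 3x² + x.
Then h(1) = 7.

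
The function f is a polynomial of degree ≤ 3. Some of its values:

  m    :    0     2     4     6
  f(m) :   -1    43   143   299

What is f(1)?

14

Write f(m) = am³ + bm² + cm + d; the 4 given values yield a linear system in the 4 coefficients.
Solving, the leading coefficient vanishes, and f(m) = 7m² + 8m - 1.
Then f(1) = 14.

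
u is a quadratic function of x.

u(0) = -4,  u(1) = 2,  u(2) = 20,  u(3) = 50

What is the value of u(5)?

Write u(x) = ax² + bx + c; the 4 given values yield a linear system in the 3 coefficients.
Solving, u(x) = 6x² - 4.
Then u(5) = 146.

146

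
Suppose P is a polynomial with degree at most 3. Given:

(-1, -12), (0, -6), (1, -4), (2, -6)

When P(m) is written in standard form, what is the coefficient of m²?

-2

First differences: 6, 2, -2. Second differences: -4, -4.
Level-2 differences are constant, so P has degree 2.
Fitting a degree-2 polynomial gives P(m) = -2m² + 4m - 6.
The coefficient of m² is -2.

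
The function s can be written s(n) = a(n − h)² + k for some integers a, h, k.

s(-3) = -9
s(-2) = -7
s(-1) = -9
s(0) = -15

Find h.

-2

First differences 2, -2, -6; second difference -4 = 2a, so a = -2.
Expanding, the n-coefficient is −2ah = 4h; matching it to the data gives h = -2, and then k = -7.
So s(n) = -2(n + 2)² − 7.
Hence h = -2.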